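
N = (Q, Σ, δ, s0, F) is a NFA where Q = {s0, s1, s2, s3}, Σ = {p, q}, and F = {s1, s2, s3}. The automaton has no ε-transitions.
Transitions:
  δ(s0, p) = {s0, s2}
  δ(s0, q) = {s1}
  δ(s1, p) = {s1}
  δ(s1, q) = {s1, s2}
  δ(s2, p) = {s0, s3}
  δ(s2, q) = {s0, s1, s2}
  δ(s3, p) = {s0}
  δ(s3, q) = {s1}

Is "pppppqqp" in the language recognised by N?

Start: {s0}
read p: {s0, s2}
read p: {s0, s2, s3}
read p: {s0, s2, s3}
read p: {s0, s2, s3}
read p: {s0, s2, s3}
read q: {s0, s1, s2}
read q: {s0, s1, s2}
read p: {s0, s1, s2, s3}
Reachable ∩ accepting = {s1, s2, s3} — nonempty.

accepted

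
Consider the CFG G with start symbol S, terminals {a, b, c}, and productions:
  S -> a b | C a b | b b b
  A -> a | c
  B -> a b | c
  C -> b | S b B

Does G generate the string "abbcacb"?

no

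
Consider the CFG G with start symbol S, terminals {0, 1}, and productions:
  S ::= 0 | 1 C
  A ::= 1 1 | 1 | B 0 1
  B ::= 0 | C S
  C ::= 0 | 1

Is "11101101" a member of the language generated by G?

no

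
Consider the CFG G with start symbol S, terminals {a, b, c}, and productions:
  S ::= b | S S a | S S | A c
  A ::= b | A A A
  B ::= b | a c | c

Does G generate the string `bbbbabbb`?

S ⇒ SS ⇒ SSS ⇒ SSSS ⇒ SSaSSS ⇒ SSSaSSS ⇒ bSSaSSS ⇒ bSSSaSSS ⇒ bbSSaSSS ⇒ bbbSaSSS ⇒ bbbbaSSS ⇒ bbbbabSS ⇒ bbbbabbS ⇒ bbbbabbb

yes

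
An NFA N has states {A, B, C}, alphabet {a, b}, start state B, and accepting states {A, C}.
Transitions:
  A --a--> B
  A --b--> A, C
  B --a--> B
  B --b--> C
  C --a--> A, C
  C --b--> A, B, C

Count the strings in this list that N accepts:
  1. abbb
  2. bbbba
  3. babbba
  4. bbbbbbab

4

abbb: accepted
bbbba: accepted
babbba: accepted
bbbbbbab: accepted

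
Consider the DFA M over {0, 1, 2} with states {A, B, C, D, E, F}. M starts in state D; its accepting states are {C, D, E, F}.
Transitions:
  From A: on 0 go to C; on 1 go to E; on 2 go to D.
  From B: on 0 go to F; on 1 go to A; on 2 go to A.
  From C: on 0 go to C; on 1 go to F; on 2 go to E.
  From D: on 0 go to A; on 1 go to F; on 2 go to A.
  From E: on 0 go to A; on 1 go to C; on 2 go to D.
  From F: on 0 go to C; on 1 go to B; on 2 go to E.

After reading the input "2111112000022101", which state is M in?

D --2--> A
A --1--> E
E --1--> C
C --1--> F
F --1--> B
B --1--> A
A --2--> D
D --0--> A
A --0--> C
C --0--> C
C --0--> C
C --2--> E
E --2--> D
D --1--> F
F --0--> C
C --1--> F

F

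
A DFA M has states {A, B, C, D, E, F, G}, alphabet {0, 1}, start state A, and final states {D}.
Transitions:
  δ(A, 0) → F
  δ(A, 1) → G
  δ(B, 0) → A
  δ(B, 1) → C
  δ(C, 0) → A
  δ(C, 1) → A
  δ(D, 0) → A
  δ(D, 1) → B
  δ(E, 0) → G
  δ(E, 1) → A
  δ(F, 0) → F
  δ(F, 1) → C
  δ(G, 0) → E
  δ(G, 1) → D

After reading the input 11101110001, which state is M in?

C

A --1--> G
G --1--> D
D --1--> B
B --0--> A
A --1--> G
G --1--> D
D --1--> B
B --0--> A
A --0--> F
F --0--> F
F --1--> C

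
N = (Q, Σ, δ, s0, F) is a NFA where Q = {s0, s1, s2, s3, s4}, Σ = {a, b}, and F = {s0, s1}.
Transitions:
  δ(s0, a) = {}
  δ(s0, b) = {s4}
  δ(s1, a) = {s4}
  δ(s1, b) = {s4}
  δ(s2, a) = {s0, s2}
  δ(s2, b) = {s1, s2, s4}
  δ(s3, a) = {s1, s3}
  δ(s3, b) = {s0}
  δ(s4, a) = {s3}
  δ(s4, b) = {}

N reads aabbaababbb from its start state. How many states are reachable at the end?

Start: {s0}
read a: {}
The reachable set is empty and stays empty for the remaining 10 symbols.
Final reachable set {} has 0 states.

0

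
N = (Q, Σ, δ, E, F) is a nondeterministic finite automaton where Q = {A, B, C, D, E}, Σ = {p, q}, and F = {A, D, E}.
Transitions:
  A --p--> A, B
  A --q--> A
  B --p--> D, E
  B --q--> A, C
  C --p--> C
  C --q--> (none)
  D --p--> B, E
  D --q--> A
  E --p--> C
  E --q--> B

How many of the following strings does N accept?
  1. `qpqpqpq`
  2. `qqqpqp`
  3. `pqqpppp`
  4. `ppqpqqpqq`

`qpqpqpq`: accepted
`qqqpqp`: accepted
`pqqpppp`: rejected
`ppqpqqpqq`: rejected

2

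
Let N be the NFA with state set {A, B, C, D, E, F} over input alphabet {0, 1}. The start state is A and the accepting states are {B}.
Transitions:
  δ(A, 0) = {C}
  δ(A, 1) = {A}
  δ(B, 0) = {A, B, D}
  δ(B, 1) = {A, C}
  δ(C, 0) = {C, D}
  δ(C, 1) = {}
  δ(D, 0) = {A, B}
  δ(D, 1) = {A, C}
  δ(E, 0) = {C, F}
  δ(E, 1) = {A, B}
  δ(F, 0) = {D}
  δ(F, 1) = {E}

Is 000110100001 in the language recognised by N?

rejected

Start: {A}
read 0: {C}
read 0: {C, D}
read 0: {A, B, C, D}
read 1: {A, C}
read 1: {A}
read 0: {C}
read 1: {}
The reachable set is empty and stays empty for the remaining 5 symbols.
Reachable ∩ accepting = {} — empty.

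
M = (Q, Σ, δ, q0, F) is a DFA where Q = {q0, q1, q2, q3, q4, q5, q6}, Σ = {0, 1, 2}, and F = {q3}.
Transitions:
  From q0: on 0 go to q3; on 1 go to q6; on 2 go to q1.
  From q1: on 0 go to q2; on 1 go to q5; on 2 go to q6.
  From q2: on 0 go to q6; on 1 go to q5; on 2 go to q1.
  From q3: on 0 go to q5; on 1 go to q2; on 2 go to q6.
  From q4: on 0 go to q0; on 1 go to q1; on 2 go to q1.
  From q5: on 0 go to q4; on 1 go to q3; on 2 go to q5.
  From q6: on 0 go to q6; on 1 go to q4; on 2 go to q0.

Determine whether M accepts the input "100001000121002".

rejected

q0 --1--> q6
q6 --0--> q6
q6 --0--> q6
q6 --0--> q6
q6 --0--> q6
q6 --1--> q4
q4 --0--> q0
q0 --0--> q3
q3 --0--> q5
q5 --1--> q3
q3 --2--> q6
q6 --1--> q4
q4 --0--> q0
q0 --0--> q3
q3 --2--> q6
End in state q6, which is not an accepting state.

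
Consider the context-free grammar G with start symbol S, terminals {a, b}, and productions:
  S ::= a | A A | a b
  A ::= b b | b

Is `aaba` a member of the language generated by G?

no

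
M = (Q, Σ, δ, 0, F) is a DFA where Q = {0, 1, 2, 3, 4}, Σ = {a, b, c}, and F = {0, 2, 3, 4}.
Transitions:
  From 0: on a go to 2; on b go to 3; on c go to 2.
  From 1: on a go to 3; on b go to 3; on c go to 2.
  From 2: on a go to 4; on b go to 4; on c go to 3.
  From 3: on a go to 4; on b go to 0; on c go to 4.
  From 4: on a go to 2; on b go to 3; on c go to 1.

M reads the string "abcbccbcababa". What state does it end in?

2

0 --a--> 2
2 --b--> 4
4 --c--> 1
1 --b--> 3
3 --c--> 4
4 --c--> 1
1 --b--> 3
3 --c--> 4
4 --a--> 2
2 --b--> 4
4 --a--> 2
2 --b--> 4
4 --a--> 2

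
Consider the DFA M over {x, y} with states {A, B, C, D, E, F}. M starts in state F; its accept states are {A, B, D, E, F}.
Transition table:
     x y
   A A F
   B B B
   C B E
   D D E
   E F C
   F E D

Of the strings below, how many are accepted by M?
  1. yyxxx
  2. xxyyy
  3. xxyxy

2

yyxxx: accepted
xxyyy: rejected
xxyxy: accepted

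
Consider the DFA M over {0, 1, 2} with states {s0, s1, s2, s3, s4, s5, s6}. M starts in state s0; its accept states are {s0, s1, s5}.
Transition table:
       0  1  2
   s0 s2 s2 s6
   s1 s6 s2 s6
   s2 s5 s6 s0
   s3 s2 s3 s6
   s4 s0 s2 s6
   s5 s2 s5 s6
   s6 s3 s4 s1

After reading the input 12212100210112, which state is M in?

s0 --1--> s2
s2 --2--> s0
s0 --2--> s6
s6 --1--> s4
s4 --2--> s6
s6 --1--> s4
s4 --0--> s0
s0 --0--> s2
s2 --2--> s0
s0 --1--> s2
s2 --0--> s5
s5 --1--> s5
s5 --1--> s5
s5 --2--> s6

s6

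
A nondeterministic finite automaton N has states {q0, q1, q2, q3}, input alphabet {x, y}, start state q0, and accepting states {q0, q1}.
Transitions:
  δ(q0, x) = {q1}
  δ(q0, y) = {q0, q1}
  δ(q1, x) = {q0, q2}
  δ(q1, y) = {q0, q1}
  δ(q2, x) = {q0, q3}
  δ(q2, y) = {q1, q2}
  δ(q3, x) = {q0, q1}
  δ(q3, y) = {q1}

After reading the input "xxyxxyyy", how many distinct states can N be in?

Start: {q0}
read x: {q1}
read x: {q0, q2}
read y: {q0, q1, q2}
read x: {q0, q1, q2, q3}
read x: {q0, q1, q2, q3}
read y: {q0, q1, q2}
read y: {q0, q1, q2}
read y: {q0, q1, q2}
Final reachable set {q0, q1, q2} has 3 states.

3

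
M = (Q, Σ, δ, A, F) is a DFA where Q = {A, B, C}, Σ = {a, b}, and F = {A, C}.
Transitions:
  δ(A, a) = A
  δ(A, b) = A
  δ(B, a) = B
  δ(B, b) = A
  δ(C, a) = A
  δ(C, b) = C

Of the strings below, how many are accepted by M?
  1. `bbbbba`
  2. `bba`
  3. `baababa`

3

`bbbbba`: accepted
`bba`: accepted
`baababa`: accepted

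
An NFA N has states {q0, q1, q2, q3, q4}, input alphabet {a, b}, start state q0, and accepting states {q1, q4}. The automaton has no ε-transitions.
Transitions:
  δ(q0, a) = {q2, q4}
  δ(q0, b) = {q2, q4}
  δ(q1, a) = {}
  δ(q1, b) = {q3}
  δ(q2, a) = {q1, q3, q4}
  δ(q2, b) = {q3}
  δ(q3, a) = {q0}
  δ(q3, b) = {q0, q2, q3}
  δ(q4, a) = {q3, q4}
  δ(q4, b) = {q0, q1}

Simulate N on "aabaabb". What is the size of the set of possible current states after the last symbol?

5

Start: {q0}
read a: {q2, q4}
read a: {q1, q3, q4}
read b: {q0, q1, q2, q3}
read a: {q0, q1, q2, q3, q4}
read a: {q0, q1, q2, q3, q4}
read b: {q0, q1, q2, q3, q4}
read b: {q0, q1, q2, q3, q4}
Final reachable set {q0, q1, q2, q3, q4} has 5 states.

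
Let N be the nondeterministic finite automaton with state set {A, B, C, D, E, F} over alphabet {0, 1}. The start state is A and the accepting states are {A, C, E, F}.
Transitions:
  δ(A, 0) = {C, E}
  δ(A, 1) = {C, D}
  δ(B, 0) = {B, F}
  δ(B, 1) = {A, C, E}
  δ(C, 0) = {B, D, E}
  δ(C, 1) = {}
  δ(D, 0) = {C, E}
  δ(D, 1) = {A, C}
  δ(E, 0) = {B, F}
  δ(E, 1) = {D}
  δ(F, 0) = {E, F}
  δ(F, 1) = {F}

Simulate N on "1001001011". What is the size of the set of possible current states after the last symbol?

Start: {A}
read 1: {C, D}
read 0: {B, C, D, E}
read 0: {B, C, D, E, F}
read 1: {A, C, D, E, F}
read 0: {B, C, D, E, F}
read 0: {B, C, D, E, F}
read 1: {A, C, D, E, F}
read 0: {B, C, D, E, F}
read 1: {A, C, D, E, F}
read 1: {A, C, D, F}
Final reachable set {A, C, D, F} has 4 states.

4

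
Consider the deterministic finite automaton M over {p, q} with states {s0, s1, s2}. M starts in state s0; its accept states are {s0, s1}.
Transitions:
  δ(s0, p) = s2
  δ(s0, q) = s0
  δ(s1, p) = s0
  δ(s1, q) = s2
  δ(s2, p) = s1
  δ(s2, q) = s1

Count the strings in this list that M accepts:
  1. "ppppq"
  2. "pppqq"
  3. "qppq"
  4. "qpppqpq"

"ppppq": accepted
"pppqq": accepted
"qppq": rejected
"qpppqpq": accepted

3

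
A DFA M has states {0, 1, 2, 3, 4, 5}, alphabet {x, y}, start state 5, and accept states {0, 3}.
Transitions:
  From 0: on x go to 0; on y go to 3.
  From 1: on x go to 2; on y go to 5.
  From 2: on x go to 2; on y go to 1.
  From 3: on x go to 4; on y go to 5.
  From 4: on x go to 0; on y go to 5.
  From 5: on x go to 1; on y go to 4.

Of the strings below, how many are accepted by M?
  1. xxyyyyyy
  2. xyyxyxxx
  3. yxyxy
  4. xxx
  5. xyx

xxyyyyyy: rejected
xyyxyxxx: accepted
yxyxy: rejected
xxx: rejected
xyx: rejected

1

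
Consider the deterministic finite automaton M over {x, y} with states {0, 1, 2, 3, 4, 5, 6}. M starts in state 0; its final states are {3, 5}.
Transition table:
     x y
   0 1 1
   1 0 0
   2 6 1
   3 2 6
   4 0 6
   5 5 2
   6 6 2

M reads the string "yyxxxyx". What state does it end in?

0 --y--> 1
1 --y--> 0
0 --x--> 1
1 --x--> 0
0 --x--> 1
1 --y--> 0
0 --x--> 1

1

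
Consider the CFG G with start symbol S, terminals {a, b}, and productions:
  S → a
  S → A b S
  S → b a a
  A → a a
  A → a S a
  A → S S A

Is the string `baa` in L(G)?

S ⇒ baa

yes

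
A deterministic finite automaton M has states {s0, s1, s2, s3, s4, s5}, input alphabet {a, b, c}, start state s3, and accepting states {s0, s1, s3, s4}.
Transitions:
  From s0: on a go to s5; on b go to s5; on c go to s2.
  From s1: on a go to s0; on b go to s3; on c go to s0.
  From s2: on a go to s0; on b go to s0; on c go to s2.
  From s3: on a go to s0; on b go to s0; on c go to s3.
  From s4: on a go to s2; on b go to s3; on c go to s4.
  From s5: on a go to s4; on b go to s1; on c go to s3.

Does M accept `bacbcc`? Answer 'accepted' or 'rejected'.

rejected

s3 --b--> s0
s0 --a--> s5
s5 --c--> s3
s3 --b--> s0
s0 --c--> s2
s2 --c--> s2
End in state s2, which is not an accepting state.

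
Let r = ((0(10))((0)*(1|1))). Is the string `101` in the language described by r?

No split of 101 into u·v has (0(10)) matching u and ((0)*(1|1)) matching v.

no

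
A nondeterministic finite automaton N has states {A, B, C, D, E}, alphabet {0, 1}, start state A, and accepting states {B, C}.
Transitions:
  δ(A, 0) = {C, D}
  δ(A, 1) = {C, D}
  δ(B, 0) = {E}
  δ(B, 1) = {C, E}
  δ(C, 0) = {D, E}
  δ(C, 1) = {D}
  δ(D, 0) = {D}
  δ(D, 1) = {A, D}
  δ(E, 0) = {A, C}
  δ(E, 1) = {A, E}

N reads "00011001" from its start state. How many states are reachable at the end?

Start: {A}
read 0: {C, D}
read 0: {D, E}
read 0: {A, C, D}
read 1: {A, C, D}
read 1: {A, C, D}
read 0: {C, D, E}
read 0: {A, C, D, E}
read 1: {A, C, D, E}
Final reachable set {A, C, D, E} has 4 states.

4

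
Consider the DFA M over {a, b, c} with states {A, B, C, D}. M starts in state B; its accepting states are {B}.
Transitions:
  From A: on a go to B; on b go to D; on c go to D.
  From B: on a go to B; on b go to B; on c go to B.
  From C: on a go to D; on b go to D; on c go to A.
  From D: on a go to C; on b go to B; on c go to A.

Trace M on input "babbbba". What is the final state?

B --b--> B
B --a--> B
B --b--> B
B --b--> B
B --b--> B
B --b--> B
B --a--> B

B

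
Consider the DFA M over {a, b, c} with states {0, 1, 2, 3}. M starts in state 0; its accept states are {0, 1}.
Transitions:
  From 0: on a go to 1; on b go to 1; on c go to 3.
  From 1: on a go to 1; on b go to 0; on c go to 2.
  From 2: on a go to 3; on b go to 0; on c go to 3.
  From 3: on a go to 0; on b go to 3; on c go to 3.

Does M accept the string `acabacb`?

0 --a--> 1
1 --c--> 2
2 --a--> 3
3 --b--> 3
3 --a--> 0
0 --c--> 3
3 --b--> 3
End in state 3, which is not an accepting state.

rejected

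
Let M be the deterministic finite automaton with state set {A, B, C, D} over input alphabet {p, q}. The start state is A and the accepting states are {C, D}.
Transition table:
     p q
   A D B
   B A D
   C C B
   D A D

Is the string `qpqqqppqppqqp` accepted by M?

rejected

A --q--> B
B --p--> A
A --q--> B
B --q--> D
D --q--> D
D --p--> A
A --p--> D
D --q--> D
D --p--> A
A --p--> D
D --q--> D
D --q--> D
D --p--> A
End in state A, which is not an accepting state.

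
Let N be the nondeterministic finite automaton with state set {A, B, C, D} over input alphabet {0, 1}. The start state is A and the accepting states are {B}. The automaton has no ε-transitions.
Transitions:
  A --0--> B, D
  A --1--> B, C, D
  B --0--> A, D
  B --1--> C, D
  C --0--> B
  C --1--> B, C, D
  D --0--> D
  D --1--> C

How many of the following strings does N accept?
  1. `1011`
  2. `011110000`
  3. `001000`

3

`1011`: accepted
`011110000`: accepted
`001000`: accepted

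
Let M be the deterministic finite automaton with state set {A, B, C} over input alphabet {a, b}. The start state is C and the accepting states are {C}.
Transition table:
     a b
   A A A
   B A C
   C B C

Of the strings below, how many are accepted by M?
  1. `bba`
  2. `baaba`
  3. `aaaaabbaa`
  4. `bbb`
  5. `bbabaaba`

1

`bba`: rejected
`baaba`: rejected
`aaaaabbaa`: rejected
`bbb`: accepted
`bbabaaba`: rejected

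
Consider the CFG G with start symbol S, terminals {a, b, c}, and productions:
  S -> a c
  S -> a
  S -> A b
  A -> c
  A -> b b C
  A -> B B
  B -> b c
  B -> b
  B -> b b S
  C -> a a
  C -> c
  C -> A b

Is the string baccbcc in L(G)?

no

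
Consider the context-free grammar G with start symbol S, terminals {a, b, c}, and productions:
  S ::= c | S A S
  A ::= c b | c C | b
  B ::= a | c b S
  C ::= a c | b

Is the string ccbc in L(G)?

yes

S ⇒ SAS ⇒ cAS ⇒ ccbS ⇒ ccbc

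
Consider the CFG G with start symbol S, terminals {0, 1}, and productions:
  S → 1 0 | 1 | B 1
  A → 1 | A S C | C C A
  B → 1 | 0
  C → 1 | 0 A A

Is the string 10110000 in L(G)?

no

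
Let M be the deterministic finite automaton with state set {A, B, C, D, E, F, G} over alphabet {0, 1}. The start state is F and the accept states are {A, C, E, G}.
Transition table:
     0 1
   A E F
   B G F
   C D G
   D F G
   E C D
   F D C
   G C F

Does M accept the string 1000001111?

accepted

F --1--> C
C --0--> D
D --0--> F
F --0--> D
D --0--> F
F --0--> D
D --1--> G
G --1--> F
F --1--> C
C --1--> G
End in state G, which is an accepting state.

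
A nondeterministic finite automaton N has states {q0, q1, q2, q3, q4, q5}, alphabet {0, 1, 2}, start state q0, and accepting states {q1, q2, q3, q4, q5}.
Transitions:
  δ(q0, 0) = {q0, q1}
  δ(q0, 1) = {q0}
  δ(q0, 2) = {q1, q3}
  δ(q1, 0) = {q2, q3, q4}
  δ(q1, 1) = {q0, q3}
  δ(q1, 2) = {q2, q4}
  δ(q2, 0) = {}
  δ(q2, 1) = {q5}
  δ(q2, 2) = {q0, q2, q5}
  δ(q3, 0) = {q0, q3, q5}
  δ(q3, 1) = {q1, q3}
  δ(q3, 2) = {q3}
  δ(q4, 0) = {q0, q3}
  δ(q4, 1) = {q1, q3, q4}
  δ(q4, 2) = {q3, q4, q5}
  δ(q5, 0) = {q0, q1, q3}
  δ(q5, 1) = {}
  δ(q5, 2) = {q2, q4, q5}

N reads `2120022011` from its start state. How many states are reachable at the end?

Start: {q0}
read 2: {q1, q3}
read 1: {q0, q1, q3}
read 2: {q1, q2, q3, q4}
read 0: {q0, q2, q3, q4, q5}
read 0: {q0, q1, q3, q5}
read 2: {q1, q2, q3, q4, q5}
read 2: {q0, q2, q3, q4, q5}
read 0: {q0, q1, q3, q5}
read 1: {q0, q1, q3}
read 1: {q0, q1, q3}
Final reachable set {q0, q1, q3} has 3 states.

3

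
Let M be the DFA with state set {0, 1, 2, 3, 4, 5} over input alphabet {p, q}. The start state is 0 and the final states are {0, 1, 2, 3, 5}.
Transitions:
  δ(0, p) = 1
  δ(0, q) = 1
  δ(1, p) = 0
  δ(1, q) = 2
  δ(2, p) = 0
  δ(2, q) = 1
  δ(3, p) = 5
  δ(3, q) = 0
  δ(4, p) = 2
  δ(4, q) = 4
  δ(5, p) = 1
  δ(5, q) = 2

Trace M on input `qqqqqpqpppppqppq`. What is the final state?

0 --q--> 1
1 --q--> 2
2 --q--> 1
1 --q--> 2
2 --q--> 1
1 --p--> 0
0 --q--> 1
1 --p--> 0
0 --p--> 1
1 --p--> 0
0 --p--> 1
1 --p--> 0
0 --q--> 1
1 --p--> 0
0 --p--> 1
1 --q--> 2

2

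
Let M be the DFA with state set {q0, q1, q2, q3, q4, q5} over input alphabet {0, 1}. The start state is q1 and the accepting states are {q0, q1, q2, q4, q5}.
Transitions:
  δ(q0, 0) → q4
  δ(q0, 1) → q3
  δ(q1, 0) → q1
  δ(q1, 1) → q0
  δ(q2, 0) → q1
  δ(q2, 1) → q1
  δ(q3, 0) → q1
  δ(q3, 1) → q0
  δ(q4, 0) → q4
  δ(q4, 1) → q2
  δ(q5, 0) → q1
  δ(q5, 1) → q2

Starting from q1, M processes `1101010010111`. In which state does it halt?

q1 --1--> q0
q0 --1--> q3
q3 --0--> q1
q1 --1--> q0
q0 --0--> q4
q4 --1--> q2
q2 --0--> q1
q1 --0--> q1
q1 --1--> q0
q0 --0--> q4
q4 --1--> q2
q2 --1--> q1
q1 --1--> q0

q0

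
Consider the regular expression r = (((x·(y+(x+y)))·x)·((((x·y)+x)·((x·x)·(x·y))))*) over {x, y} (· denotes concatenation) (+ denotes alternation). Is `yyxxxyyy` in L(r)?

no

No split of yyxxxyyy into u·v has ((x·(y+(x+y)))·x) matching u and ((((x·y)+x)·((x·x)·(x·y))))* matching v.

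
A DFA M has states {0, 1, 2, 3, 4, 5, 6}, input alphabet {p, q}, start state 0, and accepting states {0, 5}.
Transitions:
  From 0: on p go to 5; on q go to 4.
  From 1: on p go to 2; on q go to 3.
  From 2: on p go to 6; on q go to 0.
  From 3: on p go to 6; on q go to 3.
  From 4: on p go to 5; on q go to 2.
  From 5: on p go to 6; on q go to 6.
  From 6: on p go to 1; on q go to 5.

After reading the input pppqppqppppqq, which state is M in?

0 --p--> 5
5 --p--> 6
6 --p--> 1
1 --q--> 3
3 --p--> 6
6 --p--> 1
1 --q--> 3
3 --p--> 6
6 --p--> 1
1 --p--> 2
2 --p--> 6
6 --q--> 5
5 --q--> 6

6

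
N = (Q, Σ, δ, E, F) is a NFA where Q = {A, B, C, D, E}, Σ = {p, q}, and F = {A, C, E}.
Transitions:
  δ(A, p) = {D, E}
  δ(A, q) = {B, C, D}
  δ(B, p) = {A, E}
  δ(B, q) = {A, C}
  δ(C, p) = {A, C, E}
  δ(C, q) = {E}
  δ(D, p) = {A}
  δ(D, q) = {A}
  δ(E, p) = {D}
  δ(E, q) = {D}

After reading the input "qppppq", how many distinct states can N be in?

Start: {E}
read q: {D}
read p: {A}
read p: {D, E}
read p: {A, D}
read p: {A, D, E}
read q: {A, B, C, D}
Final reachable set {A, B, C, D} has 4 states.

4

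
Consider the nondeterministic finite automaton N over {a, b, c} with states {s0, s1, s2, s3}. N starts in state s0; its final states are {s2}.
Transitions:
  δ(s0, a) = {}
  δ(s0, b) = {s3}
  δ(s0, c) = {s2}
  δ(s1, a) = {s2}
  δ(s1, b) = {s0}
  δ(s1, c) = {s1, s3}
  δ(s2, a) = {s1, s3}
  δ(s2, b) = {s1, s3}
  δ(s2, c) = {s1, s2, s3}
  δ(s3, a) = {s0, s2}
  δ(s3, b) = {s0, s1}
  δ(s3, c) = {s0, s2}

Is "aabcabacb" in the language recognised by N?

Start: {s0}
read a: {}
The reachable set is empty and stays empty for the remaining 8 symbols.
Reachable ∩ accepting = {} — empty.

rejected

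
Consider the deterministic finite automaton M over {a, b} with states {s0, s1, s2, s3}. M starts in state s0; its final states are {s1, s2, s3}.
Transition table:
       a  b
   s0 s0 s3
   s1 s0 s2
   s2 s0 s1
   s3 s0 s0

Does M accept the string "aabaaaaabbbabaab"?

accepted

s0 --a--> s0
s0 --a--> s0
s0 --b--> s3
s3 --a--> s0
s0 --a--> s0
s0 --a--> s0
s0 --a--> s0
s0 --a--> s0
s0 --b--> s3
s3 --b--> s0
s0 --b--> s3
s3 --a--> s0
s0 --b--> s3
s3 --a--> s0
s0 --a--> s0
s0 --b--> s3
End in state s3, which is an accepting state.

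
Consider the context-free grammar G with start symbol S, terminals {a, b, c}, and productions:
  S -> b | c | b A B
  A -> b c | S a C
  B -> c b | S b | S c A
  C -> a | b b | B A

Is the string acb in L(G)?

no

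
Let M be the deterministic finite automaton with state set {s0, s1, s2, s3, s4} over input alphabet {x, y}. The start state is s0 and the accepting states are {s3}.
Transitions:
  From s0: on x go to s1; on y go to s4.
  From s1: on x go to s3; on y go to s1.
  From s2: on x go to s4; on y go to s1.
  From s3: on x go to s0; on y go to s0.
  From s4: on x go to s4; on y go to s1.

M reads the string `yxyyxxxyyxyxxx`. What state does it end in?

s0 --y--> s4
s4 --x--> s4
s4 --y--> s1
s1 --y--> s1
s1 --x--> s3
s3 --x--> s0
s0 --x--> s1
s1 --y--> s1
s1 --y--> s1
s1 --x--> s3
s3 --y--> s0
s0 --x--> s1
s1 --x--> s3
s3 --x--> s0

s0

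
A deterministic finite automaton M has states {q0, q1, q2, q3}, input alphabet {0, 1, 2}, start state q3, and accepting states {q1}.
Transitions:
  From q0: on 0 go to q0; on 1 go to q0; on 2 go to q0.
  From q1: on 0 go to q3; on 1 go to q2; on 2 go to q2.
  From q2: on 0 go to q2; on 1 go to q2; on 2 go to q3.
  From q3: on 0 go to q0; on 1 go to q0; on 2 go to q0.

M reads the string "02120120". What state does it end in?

q3 --0--> q0
q0 --2--> q0
q0 --1--> q0
q0 --2--> q0
q0 --0--> q0
q0 --1--> q0
q0 --2--> q0
q0 --0--> q0

q0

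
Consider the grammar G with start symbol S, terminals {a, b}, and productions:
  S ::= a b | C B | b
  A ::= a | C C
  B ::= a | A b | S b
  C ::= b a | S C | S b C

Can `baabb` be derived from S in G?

S ⇒ CB ⇒ baB ⇒ baSb ⇒ baabb

yes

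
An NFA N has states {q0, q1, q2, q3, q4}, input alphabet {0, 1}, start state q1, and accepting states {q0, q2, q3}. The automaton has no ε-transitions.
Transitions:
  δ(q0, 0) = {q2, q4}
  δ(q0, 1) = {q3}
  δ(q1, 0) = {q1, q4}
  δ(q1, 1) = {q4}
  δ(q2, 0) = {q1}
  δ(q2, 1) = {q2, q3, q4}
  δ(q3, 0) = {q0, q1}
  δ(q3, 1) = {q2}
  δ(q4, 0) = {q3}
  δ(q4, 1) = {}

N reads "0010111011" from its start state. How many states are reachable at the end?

3

Start: {q1}
read 0: {q1, q4}
read 0: {q1, q3, q4}
read 1: {q2, q4}
read 0: {q1, q3}
read 1: {q2, q4}
read 1: {q2, q3, q4}
read 1: {q2, q3, q4}
read 0: {q0, q1, q3}
read 1: {q2, q3, q4}
read 1: {q2, q3, q4}
Final reachable set {q2, q3, q4} has 3 states.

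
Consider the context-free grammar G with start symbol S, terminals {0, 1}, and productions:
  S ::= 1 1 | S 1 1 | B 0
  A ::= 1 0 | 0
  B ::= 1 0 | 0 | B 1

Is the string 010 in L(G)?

yes

S ⇒ B0 ⇒ B10 ⇒ 010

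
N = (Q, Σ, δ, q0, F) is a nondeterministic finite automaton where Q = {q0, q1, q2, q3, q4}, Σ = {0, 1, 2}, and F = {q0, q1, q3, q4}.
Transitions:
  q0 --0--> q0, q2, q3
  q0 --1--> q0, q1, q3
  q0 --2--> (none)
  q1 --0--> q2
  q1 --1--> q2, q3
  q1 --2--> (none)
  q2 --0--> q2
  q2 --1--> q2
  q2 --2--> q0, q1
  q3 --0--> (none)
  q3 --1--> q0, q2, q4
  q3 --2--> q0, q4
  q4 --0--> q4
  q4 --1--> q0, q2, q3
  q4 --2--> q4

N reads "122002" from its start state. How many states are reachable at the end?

Start: {q0}
read 1: {q0, q1, q3}
read 2: {q0, q4}
read 2: {q4}
read 0: {q4}
read 0: {q4}
read 2: {q4}
Final reachable set {q4} has 1 state.

1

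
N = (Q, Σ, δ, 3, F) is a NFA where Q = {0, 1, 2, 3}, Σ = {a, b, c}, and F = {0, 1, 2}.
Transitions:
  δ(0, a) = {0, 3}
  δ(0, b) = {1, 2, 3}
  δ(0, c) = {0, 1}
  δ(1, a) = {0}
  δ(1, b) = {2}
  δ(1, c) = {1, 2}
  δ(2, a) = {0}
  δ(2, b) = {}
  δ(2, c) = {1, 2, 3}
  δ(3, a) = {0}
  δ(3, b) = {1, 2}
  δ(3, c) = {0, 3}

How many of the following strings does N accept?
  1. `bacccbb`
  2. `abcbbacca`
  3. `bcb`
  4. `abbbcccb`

`bacccbb`: accepted
`abcbbacca`: accepted
`bcb`: accepted
`abbbcccb`: accepted

4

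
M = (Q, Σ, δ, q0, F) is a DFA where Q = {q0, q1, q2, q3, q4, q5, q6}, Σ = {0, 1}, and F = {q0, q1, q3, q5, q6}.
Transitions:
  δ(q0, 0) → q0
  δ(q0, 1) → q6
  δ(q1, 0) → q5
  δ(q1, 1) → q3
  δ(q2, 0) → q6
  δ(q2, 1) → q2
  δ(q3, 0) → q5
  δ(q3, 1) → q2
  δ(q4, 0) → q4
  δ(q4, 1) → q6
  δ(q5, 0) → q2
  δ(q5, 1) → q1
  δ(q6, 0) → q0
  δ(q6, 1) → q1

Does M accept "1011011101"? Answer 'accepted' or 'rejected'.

q0 --1--> q6
q6 --0--> q0
q0 --1--> q6
q6 --1--> q1
q1 --0--> q5
q5 --1--> q1
q1 --1--> q3
q3 --1--> q2
q2 --0--> q6
q6 --1--> q1
End in state q1, which is an accepting state.

accepted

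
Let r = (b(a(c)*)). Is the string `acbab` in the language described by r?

no

No split of acbab into u·v has b matching u and (a(c)*) matching v.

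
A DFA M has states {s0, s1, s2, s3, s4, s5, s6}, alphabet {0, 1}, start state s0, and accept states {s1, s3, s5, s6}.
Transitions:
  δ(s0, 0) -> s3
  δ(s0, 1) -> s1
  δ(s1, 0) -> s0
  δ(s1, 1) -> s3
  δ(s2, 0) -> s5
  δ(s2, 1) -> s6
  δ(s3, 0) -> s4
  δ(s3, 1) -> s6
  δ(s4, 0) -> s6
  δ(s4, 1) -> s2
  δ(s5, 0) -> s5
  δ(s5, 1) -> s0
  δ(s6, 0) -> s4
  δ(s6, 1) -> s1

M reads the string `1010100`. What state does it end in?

s3

s0 --1--> s1
s1 --0--> s0
s0 --1--> s1
s1 --0--> s0
s0 --1--> s1
s1 --0--> s0
s0 --0--> s3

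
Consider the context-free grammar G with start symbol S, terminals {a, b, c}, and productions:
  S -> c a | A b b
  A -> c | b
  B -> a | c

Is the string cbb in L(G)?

yes

S ⇒ Abb ⇒ cbb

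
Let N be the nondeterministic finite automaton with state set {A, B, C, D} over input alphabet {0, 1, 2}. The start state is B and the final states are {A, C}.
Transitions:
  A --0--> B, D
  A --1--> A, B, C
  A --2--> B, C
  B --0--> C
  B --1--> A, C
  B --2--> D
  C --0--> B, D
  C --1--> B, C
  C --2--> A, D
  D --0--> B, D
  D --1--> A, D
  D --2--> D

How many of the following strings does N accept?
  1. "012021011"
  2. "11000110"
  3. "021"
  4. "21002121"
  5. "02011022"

5

"012021011": accepted
"11000110": accepted
"021": accepted
"21002121": accepted
"02011022": accepted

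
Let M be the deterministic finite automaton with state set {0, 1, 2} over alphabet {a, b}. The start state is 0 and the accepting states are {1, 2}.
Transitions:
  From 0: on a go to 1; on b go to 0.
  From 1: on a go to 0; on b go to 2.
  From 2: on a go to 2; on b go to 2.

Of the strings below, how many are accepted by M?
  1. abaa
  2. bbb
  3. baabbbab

abaa: accepted
bbb: rejected
baabbbab: accepted

2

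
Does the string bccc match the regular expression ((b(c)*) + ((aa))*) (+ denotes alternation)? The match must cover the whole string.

yes

The left alternative (b(c)*) matches bccc.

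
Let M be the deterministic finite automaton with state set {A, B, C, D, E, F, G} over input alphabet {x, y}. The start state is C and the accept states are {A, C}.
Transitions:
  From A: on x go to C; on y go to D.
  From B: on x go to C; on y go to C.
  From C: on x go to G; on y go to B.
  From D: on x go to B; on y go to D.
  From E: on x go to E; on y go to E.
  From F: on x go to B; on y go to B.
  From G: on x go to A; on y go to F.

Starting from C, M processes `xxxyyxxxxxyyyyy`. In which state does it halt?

D

C --x--> G
G --x--> A
A --x--> C
C --y--> B
B --y--> C
C --x--> G
G --x--> A
A --x--> C
C --x--> G
G --x--> A
A --y--> D
D --y--> D
D --y--> D
D --y--> D
D --y--> D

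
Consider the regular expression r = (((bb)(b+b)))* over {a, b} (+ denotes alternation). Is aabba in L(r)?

no

aabba cannot be split into zero or more pieces each matching ((bb)(b+b)).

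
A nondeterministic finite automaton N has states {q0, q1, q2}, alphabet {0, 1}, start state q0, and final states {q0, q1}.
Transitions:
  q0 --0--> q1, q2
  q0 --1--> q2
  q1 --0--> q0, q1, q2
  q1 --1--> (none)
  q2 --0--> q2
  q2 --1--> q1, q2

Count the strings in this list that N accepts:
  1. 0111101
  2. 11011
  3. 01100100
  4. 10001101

4

0111101: accepted
11011: accepted
01100100: accepted
10001101: accepted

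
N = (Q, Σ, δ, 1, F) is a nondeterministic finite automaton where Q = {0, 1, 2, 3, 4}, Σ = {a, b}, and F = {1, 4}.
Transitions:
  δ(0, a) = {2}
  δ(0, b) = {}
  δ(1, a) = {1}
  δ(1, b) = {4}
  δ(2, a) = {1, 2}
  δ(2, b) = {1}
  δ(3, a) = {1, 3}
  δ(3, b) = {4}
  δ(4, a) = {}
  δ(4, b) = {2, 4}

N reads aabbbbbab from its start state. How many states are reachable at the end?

2

Start: {1}
read a: {1}
read a: {1}
read b: {4}
read b: {2, 4}
read b: {1, 2, 4}
read b: {1, 2, 4}
read b: {1, 2, 4}
read a: {1, 2}
read b: {1, 4}
Final reachable set {1, 4} has 2 states.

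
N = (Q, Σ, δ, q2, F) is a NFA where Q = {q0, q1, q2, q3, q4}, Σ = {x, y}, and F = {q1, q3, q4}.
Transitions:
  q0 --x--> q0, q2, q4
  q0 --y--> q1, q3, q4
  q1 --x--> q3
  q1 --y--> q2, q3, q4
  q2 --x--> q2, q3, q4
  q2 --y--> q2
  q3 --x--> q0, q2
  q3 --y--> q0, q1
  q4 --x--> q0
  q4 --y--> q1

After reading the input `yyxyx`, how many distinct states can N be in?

4

Start: {q2}
read y: {q2}
read y: {q2}
read x: {q2, q3, q4}
read y: {q0, q1, q2}
read x: {q0, q2, q3, q4}
Final reachable set {q0, q2, q3, q4} has 4 states.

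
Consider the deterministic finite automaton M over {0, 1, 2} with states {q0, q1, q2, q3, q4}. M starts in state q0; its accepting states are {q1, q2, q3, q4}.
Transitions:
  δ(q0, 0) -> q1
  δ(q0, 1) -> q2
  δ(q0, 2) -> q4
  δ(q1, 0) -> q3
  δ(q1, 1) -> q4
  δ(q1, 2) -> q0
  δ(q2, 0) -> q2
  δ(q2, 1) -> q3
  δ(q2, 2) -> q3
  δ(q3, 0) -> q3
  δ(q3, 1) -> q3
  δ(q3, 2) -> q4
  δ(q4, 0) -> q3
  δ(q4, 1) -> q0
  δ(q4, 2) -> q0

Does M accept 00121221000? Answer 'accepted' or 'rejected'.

q0 --0--> q1
q1 --0--> q3
q3 --1--> q3
q3 --2--> q4
q4 --1--> q0
q0 --2--> q4
q4 --2--> q0
q0 --1--> q2
q2 --0--> q2
q2 --0--> q2
q2 --0--> q2
End in state q2, which is an accepting state.

accepted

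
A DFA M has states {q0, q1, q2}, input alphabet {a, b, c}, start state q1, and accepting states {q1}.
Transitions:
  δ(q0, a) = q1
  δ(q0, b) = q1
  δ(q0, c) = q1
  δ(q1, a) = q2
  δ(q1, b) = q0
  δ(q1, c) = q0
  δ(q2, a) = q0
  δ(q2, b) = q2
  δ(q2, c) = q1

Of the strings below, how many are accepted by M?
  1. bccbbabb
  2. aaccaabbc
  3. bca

bccbbabb: accepted
aaccaabbc: accepted
bca: rejected

2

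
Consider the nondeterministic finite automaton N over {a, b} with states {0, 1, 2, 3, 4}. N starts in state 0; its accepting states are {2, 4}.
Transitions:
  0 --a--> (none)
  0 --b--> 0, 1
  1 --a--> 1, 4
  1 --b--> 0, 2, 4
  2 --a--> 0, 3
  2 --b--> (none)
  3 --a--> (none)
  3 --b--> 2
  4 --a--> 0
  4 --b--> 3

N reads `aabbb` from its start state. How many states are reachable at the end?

Start: {0}
read a: {}
The reachable set is empty and stays empty for the remaining 4 symbols.
Final reachable set {} has 0 states.

0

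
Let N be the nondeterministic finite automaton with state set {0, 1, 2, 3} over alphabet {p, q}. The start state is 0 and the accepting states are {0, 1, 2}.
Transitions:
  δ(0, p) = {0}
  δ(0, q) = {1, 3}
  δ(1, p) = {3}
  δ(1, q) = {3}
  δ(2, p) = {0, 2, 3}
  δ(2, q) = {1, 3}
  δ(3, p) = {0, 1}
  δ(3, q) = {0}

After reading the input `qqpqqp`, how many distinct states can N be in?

Start: {0}
read q: {1, 3}
read q: {0, 3}
read p: {0, 1}
read q: {1, 3}
read q: {0, 3}
read p: {0, 1}
Final reachable set {0, 1} has 2 states.

2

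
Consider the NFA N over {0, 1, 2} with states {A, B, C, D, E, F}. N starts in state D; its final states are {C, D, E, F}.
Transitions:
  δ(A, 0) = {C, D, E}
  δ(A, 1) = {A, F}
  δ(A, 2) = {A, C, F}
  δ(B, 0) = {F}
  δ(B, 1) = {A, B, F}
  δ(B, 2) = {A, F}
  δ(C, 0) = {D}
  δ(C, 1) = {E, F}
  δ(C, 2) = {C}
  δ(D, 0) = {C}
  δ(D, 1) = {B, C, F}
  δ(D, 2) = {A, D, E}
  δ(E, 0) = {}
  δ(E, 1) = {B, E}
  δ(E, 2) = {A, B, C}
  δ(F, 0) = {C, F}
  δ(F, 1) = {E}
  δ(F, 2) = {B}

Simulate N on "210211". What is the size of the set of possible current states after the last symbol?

4

Start: {D}
read 2: {A, D, E}
read 1: {A, B, C, E, F}
read 0: {C, D, E, F}
read 2: {A, B, C, D, E}
read 1: {A, B, C, E, F}
read 1: {A, B, E, F}
Final reachable set {A, B, E, F} has 4 states.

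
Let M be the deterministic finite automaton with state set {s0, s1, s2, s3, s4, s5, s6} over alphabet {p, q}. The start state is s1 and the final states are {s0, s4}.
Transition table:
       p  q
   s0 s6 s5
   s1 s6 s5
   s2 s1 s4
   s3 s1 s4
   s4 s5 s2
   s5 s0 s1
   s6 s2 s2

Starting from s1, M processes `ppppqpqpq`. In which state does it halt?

s1 --p--> s6
s6 --p--> s2
s2 --p--> s1
s1 --p--> s6
s6 --q--> s2
s2 --p--> s1
s1 --q--> s5
s5 --p--> s0
s0 --q--> s5

s5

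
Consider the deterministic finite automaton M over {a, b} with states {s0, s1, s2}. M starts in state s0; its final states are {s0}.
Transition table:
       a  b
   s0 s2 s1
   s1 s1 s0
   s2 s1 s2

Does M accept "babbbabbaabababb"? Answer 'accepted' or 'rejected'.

rejected

s0 --b--> s1
s1 --a--> s1
s1 --b--> s0
s0 --b--> s1
s1 --b--> s0
s0 --a--> s2
s2 --b--> s2
s2 --b--> s2
s2 --a--> s1
s1 --a--> s1
s1 --b--> s0
s0 --a--> s2
s2 --b--> s2
s2 --a--> s1
s1 --b--> s0
s0 --b--> s1
End in state s1, which is not an accepting state.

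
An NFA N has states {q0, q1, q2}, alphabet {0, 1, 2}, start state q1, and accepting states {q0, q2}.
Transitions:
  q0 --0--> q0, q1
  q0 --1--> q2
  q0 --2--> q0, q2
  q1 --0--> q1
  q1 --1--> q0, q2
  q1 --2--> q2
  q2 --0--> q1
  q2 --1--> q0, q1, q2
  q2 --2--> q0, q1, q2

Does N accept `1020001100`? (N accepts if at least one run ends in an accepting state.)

Start: {q1}
read 1: {q0, q2}
read 0: {q0, q1}
read 2: {q0, q2}
read 0: {q0, q1}
read 0: {q0, q1}
read 0: {q0, q1}
read 1: {q0, q2}
read 1: {q0, q1, q2}
read 0: {q0, q1}
read 0: {q0, q1}
Reachable ∩ accepting = {q0} — nonempty.

accepted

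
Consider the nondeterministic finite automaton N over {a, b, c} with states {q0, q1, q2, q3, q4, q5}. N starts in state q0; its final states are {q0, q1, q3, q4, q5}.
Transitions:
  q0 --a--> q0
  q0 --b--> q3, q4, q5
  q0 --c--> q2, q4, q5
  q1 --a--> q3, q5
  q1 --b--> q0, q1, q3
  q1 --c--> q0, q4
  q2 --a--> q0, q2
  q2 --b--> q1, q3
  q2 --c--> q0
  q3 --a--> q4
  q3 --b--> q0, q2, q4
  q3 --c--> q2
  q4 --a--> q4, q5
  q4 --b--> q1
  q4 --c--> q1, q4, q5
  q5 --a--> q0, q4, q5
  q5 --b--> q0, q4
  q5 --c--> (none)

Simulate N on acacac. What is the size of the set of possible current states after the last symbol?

Start: {q0}
read a: {q0}
read c: {q2, q4, q5}
read a: {q0, q2, q4, q5}
read c: {q0, q1, q2, q4, q5}
read a: {q0, q2, q3, q4, q5}
read c: {q0, q1, q2, q4, q5}
Final reachable set {q0, q1, q2, q4, q5} has 5 states.

5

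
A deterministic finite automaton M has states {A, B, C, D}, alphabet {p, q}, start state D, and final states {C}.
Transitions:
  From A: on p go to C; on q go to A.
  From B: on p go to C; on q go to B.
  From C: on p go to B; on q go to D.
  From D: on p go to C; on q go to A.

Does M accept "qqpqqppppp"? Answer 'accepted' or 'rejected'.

accepted

D --q--> A
A --q--> A
A --p--> C
C --q--> D
D --q--> A
A --p--> C
C --p--> B
B --p--> C
C --p--> B
B --p--> C
End in state C, which is an accepting state.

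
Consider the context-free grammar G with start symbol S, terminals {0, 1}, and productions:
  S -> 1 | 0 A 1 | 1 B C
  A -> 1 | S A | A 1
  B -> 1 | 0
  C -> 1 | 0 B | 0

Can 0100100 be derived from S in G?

no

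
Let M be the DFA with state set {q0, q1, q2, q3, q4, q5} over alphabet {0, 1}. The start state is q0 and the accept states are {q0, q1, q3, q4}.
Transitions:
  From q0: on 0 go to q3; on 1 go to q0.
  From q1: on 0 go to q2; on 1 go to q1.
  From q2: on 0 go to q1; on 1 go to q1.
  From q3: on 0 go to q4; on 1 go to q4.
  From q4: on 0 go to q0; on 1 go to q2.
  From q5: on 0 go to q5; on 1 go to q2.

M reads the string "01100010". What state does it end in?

q0 --0--> q3
q3 --1--> q4
q4 --1--> q2
q2 --0--> q1
q1 --0--> q2
q2 --0--> q1
q1 --1--> q1
q1 --0--> q2

q2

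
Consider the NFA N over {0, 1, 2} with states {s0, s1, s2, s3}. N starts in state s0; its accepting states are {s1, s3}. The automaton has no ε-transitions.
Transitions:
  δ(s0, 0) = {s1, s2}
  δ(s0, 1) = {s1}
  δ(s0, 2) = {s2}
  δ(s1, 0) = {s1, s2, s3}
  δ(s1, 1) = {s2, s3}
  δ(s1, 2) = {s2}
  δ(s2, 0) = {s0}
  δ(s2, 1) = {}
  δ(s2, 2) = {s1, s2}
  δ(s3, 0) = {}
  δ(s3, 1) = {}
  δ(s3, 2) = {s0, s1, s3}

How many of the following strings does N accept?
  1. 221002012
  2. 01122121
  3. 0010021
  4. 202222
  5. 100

4

221002012: accepted
01122121: rejected
0010021: accepted
202222: accepted
100: accepted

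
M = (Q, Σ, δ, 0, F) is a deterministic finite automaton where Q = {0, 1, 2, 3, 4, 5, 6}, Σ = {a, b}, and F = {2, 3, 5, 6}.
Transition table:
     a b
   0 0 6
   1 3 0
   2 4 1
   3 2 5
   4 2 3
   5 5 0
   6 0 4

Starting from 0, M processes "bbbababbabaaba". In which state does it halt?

0

0 --b--> 6
6 --b--> 4
4 --b--> 3
3 --a--> 2
2 --b--> 1
1 --a--> 3
3 --b--> 5
5 --b--> 0
0 --a--> 0
0 --b--> 6
6 --a--> 0
0 --a--> 0
0 --b--> 6
6 --a--> 0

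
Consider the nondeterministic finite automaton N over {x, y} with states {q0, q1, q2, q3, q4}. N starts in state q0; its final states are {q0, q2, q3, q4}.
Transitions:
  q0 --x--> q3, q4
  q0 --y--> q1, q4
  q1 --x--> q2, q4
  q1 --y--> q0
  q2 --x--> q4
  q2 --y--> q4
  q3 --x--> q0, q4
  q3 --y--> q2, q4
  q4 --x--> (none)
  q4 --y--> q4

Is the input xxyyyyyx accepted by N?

accepted

Start: {q0}
read x: {q3, q4}
read x: {q0, q4}
read y: {q1, q4}
read y: {q0, q4}
read y: {q1, q4}
read y: {q0, q4}
read y: {q1, q4}
read x: {q2, q4}
Reachable ∩ accepting = {q2, q4} — nonempty.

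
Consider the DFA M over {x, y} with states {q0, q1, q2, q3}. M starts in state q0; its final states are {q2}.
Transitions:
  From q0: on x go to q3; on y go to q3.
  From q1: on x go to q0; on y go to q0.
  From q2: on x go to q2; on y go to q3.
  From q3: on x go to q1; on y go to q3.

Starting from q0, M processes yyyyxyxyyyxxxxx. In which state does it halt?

q0

q0 --y--> q3
q3 --y--> q3
q3 --y--> q3
q3 --y--> q3
q3 --x--> q1
q1 --y--> q0
q0 --x--> q3
q3 --y--> q3
q3 --y--> q3
q3 --y--> q3
q3 --x--> q1
q1 --x--> q0
q0 --x--> q3
q3 --x--> q1
q1 --x--> q0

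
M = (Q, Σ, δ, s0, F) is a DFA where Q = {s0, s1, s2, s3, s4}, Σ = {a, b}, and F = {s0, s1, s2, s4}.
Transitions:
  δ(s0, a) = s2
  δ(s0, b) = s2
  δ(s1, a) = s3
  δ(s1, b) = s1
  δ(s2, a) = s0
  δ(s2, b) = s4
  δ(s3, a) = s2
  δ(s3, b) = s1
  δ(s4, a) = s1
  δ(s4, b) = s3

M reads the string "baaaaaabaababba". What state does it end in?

s3

s0 --b--> s2
s2 --a--> s0
s0 --a--> s2
s2 --a--> s0
s0 --a--> s2
s2 --a--> s0
s0 --a--> s2
s2 --b--> s4
s4 --a--> s1
s1 --a--> s3
s3 --b--> s1
s1 --a--> s3
s3 --b--> s1
s1 --b--> s1
s1 --a--> s3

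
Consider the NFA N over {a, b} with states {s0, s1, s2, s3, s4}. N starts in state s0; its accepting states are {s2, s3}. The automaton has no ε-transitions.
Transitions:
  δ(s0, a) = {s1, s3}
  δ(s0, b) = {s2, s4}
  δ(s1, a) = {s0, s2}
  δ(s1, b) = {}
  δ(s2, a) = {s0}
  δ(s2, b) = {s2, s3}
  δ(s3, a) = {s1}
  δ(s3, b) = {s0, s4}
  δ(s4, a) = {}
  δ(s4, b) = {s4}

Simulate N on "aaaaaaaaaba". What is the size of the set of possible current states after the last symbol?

Start: {s0}
read a: {s1, s3}
read a: {s0, s1, s2}
read a: {s0, s1, s2, s3}
read a: {s0, s1, s2, s3}
read a: {s0, s1, s2, s3}
read a: {s0, s1, s2, s3}
read a: {s0, s1, s2, s3}
read a: {s0, s1, s2, s3}
read a: {s0, s1, s2, s3}
read b: {s0, s2, s3, s4}
read a: {s0, s1, s3}
Final reachable set {s0, s1, s3} has 3 states.

3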